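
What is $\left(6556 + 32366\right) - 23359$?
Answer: $15563$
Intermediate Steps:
$\left(6556 + 32366\right) - 23359 = 38922 - 23359 = 15563$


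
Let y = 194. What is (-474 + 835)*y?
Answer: 70034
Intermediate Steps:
(-474 + 835)*y = (-474 + 835)*194 = 361*194 = 70034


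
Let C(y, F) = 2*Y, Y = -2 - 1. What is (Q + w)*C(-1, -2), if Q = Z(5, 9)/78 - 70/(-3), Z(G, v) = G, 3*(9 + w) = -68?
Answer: 645/13 ≈ 49.615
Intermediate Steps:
w = -95/3 (w = -9 + (⅓)*(-68) = -9 - 68/3 = -95/3 ≈ -31.667)
Y = -3
C(y, F) = -6 (C(y, F) = 2*(-3) = -6)
Q = 1825/78 (Q = 5/78 - 70/(-3) = 5*(1/78) - 70*(-⅓) = 5/78 + 70/3 = 1825/78 ≈ 23.397)
(Q + w)*C(-1, -2) = (1825/78 - 95/3)*(-6) = -215/26*(-6) = 645/13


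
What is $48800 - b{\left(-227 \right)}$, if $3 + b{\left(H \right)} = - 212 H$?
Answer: $679$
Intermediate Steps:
$b{\left(H \right)} = -3 - 212 H$
$48800 - b{\left(-227 \right)} = 48800 - \left(-3 - -48124\right) = 48800 - \left(-3 + 48124\right) = 48800 - 48121 = 679$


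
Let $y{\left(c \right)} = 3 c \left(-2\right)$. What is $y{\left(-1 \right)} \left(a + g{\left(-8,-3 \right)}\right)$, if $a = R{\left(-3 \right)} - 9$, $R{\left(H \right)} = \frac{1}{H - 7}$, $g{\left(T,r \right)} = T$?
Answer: $- \frac{513}{5} \approx -102.6$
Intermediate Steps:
$R{\left(H \right)} = \frac{1}{-7 + H}$
$y{\left(c \right)} = - 6 c$
$a = - \frac{91}{10}$ ($a = \frac{1}{-7 - 3} - 9 = \frac{1}{-10} - 9 = - \frac{1}{10} - 9 = - \frac{91}{10} \approx -9.1$)
$y{\left(-1 \right)} \left(a + g{\left(-8,-3 \right)}\right) = \left(-6\right) \left(-1\right) \left(- \frac{91}{10} - 8\right) = 6 \left(- \frac{171}{10}\right) = - \frac{513}{5}$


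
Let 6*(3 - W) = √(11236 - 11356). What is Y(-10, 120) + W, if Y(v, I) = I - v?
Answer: 133 - I*√30/3 ≈ 133.0 - 1.8257*I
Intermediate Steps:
W = 3 - I*√30/3 (W = 3 - √(11236 - 11356)/6 = 3 - I*√30/3 ≈ 3.0 - 1.8257*I)
Y(-10, 120) + W = (120 - 1*(-10)) + (3 - I*√30/3) = (120 + 10) + (3 - I*√30/3) = 130 + (3 - I*√30/3) = 133 - I*√30/3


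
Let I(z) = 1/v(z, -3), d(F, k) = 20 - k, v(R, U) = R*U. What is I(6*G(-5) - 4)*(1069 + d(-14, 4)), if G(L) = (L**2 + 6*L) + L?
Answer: 1085/192 ≈ 5.6510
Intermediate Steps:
G(L) = L**2 + 7*L
I(z) = -1/(3*z) (I(z) = 1/(z*(-3)) = 1/(-3*z) = -1/(3*z))
I(6*G(-5) - 4)*(1069 + d(-14, 4)) = (-1/(3*(6*(-5*(7 - 5)) - 4)))*(1069 + (20 - 1*4)) = (-1/(3*(6*(-5*2) - 4)))*(1069 + (20 - 4)) = (-1/(3*(6*(-10) - 4)))*(1069 + 16) = -1/(3*(-60 - 4))*1085 = -1/3/(-64)*1085 = -1/3*(-1/64)*1085 = (1/192)*1085 = 1085/192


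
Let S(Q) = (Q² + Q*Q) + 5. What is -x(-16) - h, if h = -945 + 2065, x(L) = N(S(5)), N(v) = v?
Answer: -1175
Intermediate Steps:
S(Q) = 5 + 2*Q² (S(Q) = (Q² + Q²) + 5 = 2*Q² + 5 = 5 + 2*Q²)
x(L) = 55 (x(L) = 5 + 2*5² = 5 + 2*25 = 5 + 50 = 55)
h = 1120
-x(-16) - h = -1*55 - 1*1120 = -55 - 1120 = -1175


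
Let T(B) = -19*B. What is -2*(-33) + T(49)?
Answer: -865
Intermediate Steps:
-2*(-33) + T(49) = -2*(-33) - 19*49 = 66 - 931 = -865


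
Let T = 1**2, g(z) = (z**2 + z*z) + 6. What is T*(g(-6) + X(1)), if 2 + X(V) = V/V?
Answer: 77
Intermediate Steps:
X(V) = -1 (X(V) = -2 + V/V = -2 + 1 = -1)
g(z) = 6 + 2*z**2 (g(z) = (z**2 + z**2) + 6 = 2*z**2 + 6 = 6 + 2*z**2)
T = 1
T*(g(-6) + X(1)) = 1*((6 + 2*(-6)**2) - 1) = 1*((6 + 2*36) - 1) = 1*((6 + 72) - 1) = 1*(78 - 1) = 1*77 = 77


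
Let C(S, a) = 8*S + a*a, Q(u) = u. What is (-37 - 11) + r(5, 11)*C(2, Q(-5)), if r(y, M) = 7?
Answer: 239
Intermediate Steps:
C(S, a) = a² + 8*S (C(S, a) = 8*S + a² = a² + 8*S)
(-37 - 11) + r(5, 11)*C(2, Q(-5)) = (-37 - 11) + 7*((-5)² + 8*2) = -48 + 7*(25 + 16) = -48 + 7*41 = -48 + 287 = 239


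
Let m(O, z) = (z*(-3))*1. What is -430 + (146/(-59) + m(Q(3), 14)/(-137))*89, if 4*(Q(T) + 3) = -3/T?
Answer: -5035326/8083 ≈ -622.95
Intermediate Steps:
Q(T) = -3 - 3/(4*T) (Q(T) = -3 + (-3/T)/4 = -3 - 3/(4*T))
m(O, z) = -3*z (m(O, z) = -3*z*1 = -3*z)
-430 + (146/(-59) + m(Q(3), 14)/(-137))*89 = -430 + (146/(-59) - 3*14/(-137))*89 = -430 + (146*(-1/59) - 42*(-1/137))*89 = -430 + (-146/59 + 42/137)*89 = -430 - 17524/8083*89 = -430 - 1559636/8083 = -5035326/8083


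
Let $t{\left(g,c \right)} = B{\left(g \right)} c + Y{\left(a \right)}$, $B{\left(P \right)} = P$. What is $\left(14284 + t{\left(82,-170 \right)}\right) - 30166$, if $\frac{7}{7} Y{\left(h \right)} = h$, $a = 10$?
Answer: $-29812$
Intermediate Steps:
$Y{\left(h \right)} = h$
$t{\left(g,c \right)} = 10 + c g$ ($t{\left(g,c \right)} = g c + 10 = c g + 10 = 10 + c g$)
$\left(14284 + t{\left(82,-170 \right)}\right) - 30166 = \left(14284 + \left(10 - 13940\right)\right) - 30166 = \left(14284 - 13930\right) - 30166 = 354 - 30166 = -29812$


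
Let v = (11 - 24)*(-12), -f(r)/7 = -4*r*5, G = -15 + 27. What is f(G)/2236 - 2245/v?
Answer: -91495/6708 ≈ -13.640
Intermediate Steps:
G = 12
f(r) = 140*r (f(r) = -7*(-4*r)*5 = -(-140)*r = 140*r)
v = 156 (v = -13*(-12) = 156)
f(G)/2236 - 2245/v = (140*12)/2236 - 2245/156 = 1680*(1/2236) - 2245*1/156 = 420/559 - 2245/156 = -91495/6708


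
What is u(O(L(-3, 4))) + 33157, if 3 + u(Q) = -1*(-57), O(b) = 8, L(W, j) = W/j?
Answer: 33211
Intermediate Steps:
u(Q) = 54 (u(Q) = -3 - 1*(-57) = -3 + 57 = 54)
u(O(L(-3, 4))) + 33157 = 54 + 33157 = 33211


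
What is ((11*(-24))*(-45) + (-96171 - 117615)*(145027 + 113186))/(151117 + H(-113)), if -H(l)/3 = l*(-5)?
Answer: -27601156269/74711 ≈ -3.6944e+5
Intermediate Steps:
H(l) = 15*l (H(l) = -3*l*(-5) = -(-15)*l = 15*l)
((11*(-24))*(-45) + (-96171 - 117615)*(145027 + 113186))/(151117 + H(-113)) = ((11*(-24))*(-45) + (-96171 - 117615)*(145027 + 113186))/(151117 + 15*(-113)) = (-264*(-45) - 213786*258213)/(151117 - 1695) = (11880 - 55202324418)/149422 = -55202312538*1/149422 = -27601156269/74711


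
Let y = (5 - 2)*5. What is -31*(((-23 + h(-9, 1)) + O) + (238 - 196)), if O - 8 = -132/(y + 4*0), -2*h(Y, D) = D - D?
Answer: -2821/5 ≈ -564.20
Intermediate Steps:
y = 15 (y = 3*5 = 15)
h(Y, D) = 0 (h(Y, D) = -(D - D)/2 = -1/2*0 = 0)
O = -4/5 (O = 8 - 132/(15 + 4*0) = 8 - 132/(15 + 0) = 8 - 132/15 = 8 - 132*1/15 = 8 - 44/5 = -4/5 ≈ -0.80000)
-31*(((-23 + h(-9, 1)) + O) + (238 - 196)) = -31*(((-23 + 0) - 4/5) + (238 - 196)) = -31*((-23 - 4/5) + 42) = -31*(-119/5 + 42) = -31*91/5 = -2821/5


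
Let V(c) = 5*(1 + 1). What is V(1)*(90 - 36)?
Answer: 540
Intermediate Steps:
V(c) = 10 (V(c) = 5*2 = 10)
V(1)*(90 - 36) = 10*(90 - 36) = 10*54 = 540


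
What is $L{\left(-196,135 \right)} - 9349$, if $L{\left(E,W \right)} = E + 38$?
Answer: $-9507$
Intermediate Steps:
$L{\left(E,W \right)} = 38 + E$
$L{\left(-196,135 \right)} - 9349 = \left(38 - 196\right) - 9349 = -158 - 9349 = -9507$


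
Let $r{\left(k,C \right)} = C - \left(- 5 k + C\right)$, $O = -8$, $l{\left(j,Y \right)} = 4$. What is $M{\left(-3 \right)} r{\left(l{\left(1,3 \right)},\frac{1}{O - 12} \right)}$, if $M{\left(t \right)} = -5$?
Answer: $-100$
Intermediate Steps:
$r{\left(k,C \right)} = 5 k$ ($r{\left(k,C \right)} = C - \left(C - 5 k\right) = 5 k$)
$M{\left(-3 \right)} r{\left(l{\left(1,3 \right)},\frac{1}{O - 12} \right)} = - 5 \cdot 5 \cdot 4 = \left(-5\right) 20 = -100$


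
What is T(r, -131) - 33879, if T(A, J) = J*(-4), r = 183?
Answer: -33355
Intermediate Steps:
T(A, J) = -4*J
T(r, -131) - 33879 = -4*(-131) - 33879 = 524 - 33879 = -33355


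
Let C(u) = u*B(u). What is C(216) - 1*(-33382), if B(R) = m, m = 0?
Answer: 33382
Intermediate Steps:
B(R) = 0
C(u) = 0 (C(u) = u*0 = 0)
C(216) - 1*(-33382) = 0 - 1*(-33382) = 0 + 33382 = 33382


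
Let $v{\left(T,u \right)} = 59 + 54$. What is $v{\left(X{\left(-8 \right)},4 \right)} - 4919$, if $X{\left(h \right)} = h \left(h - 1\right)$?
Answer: $-4806$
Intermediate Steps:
$X{\left(h \right)} = h \left(-1 + h\right)$
$v{\left(T,u \right)} = 113$
$v{\left(X{\left(-8 \right)},4 \right)} - 4919 = 113 - 4919 = -4806$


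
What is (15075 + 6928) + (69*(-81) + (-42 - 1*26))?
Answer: 16346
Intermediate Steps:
(15075 + 6928) + (69*(-81) + (-42 - 1*26)) = 22003 + (-5589 + (-42 - 26)) = 22003 + (-5589 - 68) = 22003 - 5657 = 16346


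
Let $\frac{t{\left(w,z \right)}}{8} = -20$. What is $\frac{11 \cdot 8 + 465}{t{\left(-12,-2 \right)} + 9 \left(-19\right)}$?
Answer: $- \frac{553}{331} \approx -1.6707$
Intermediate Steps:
$t{\left(w,z \right)} = -160$ ($t{\left(w,z \right)} = 8 \left(-20\right) = -160$)
$\frac{11 \cdot 8 + 465}{t{\left(-12,-2 \right)} + 9 \left(-19\right)} = \frac{11 \cdot 8 + 465}{-160 + 9 \left(-19\right)} = \frac{88 + 465}{-160 - 171} = \frac{553}{-331} = 553 \left(- \frac{1}{331}\right) = - \frac{553}{331}$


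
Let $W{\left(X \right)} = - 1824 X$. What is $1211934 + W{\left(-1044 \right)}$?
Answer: $3116190$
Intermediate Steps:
$1211934 + W{\left(-1044 \right)} = 1211934 - -1904256 = 1211934 + 1904256 = 3116190$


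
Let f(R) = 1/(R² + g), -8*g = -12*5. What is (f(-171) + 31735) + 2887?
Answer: 2025283136/58497 ≈ 34622.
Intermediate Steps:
g = 15/2 (g = -(-3)*5/2 = -⅛*(-60) = 15/2 ≈ 7.5000)
f(R) = 1/(15/2 + R²) (f(R) = 1/(R² + 15/2) = 1/(15/2 + R²))
(f(-171) + 31735) + 2887 = (2/(15 + 2*(-171)²) + 31735) + 2887 = (2/(15 + 2*29241) + 31735) + 2887 = (2/(15 + 58482) + 31735) + 2887 = (2/58497 + 31735) + 2887 = 1856402297/58497 + 2887 = 2025283136/58497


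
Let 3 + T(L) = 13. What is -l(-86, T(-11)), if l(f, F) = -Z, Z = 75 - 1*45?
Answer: 30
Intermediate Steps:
Z = 30 (Z = 75 - 45 = 30)
T(L) = 10 (T(L) = -3 + 13 = 10)
l(f, F) = -30 (l(f, F) = -1*30 = -30)
-l(-86, T(-11)) = -1*(-30) = 30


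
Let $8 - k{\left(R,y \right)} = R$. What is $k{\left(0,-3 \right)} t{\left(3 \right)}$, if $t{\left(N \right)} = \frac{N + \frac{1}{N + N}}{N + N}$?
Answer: $\frac{38}{9} \approx 4.2222$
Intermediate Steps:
$k{\left(R,y \right)} = 8 - R$
$t{\left(N \right)} = \frac{N + \frac{1}{2 N}}{2 N}$
$k{\left(0,-3 \right)} t{\left(3 \right)} = \left(8 - 0\right) \left(\frac{1}{2} + \frac{1}{4 \cdot 9}\right) = \left(8 + 0\right) \left(\frac{1}{2} + \frac{1}{4} \cdot \frac{1}{9}\right) = 8 \left(\frac{1}{2} + \frac{1}{36}\right) = 8 \cdot \frac{19}{36} = \frac{38}{9}$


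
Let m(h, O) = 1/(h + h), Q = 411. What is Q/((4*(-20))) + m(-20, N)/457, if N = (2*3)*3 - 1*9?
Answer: -187829/36560 ≈ -5.1376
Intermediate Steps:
N = 9 (N = 6*3 - 9 = 18 - 9 = 9)
m(h, O) = 1/(2*h)
Q/((4*(-20))) + m(-20, N)/457 = 411/((4*(-20))) + ((½)/(-20))/457 = 411/(-80) + ((½)*(-1/20))*(1/457) = 411*(-1/80) - 1/40*1/457 = -411/80 - 1/18280 = -187829/36560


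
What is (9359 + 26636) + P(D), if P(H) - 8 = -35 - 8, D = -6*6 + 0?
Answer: 35960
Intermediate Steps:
D = -36 (D = -36 + 0 = -36)
P(H) = -35 (P(H) = 8 + (-35 - 8) = 8 - 43 = -35)
(9359 + 26636) + P(D) = (9359 + 26636) - 35 = 35995 - 35 = 35960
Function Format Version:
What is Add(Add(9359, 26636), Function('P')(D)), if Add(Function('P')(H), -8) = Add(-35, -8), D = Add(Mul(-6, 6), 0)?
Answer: 35960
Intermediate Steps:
D = -36 (D = Add(-36, 0) = -36)
Function('P')(H) = -35 (Function('P')(H) = Add(8, Add(-35, -8)) = Add(8, -43) = -35)
Add(Add(9359, 26636), Function('P')(D)) = Add(Add(9359, 26636), -35) = Add(35995, -35) = 35960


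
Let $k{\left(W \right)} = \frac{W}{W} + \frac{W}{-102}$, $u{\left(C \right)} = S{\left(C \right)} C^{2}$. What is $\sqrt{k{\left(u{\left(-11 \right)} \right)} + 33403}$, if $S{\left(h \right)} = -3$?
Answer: $\frac{\sqrt{38619138}}{34} \approx 182.78$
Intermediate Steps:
$u{\left(C \right)} = - 3 C^{2}$
$k{\left(W \right)} = 1 - \frac{W}{102}$ ($k{\left(W \right)} = 1 + W \left(- \frac{1}{102}\right) = 1 - \frac{W}{102}$)
$\sqrt{k{\left(u{\left(-11 \right)} \right)} + 33403} = \sqrt{\left(1 - \frac{\left(-3\right) \left(-11\right)^{2}}{102}\right) + 33403} = \sqrt{\left(1 - \frac{\left(-3\right) 121}{102}\right) + 33403} = \sqrt{\left(1 - - \frac{121}{34}\right) + 33403} = \sqrt{\left(1 + \frac{121}{34}\right) + 33403} = \sqrt{\frac{155}{34} + 33403} = \sqrt{\frac{1135857}{34}} = \frac{\sqrt{38619138}}{34}$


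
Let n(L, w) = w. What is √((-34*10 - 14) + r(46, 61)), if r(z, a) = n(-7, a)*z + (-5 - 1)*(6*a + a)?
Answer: I*√110 ≈ 10.488*I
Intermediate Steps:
r(z, a) = -42*a + a*z (r(z, a) = a*z + (-5 - 1)*(6*a + a) = a*z - 42*a = -42*a + a*z)
√((-34*10 - 14) + r(46, 61)) = √((-34*10 - 14) + 61*(-42 + 46)) = √((-340 - 14) + 61*4) = √(-354 + 244) = √(-110) = I*√110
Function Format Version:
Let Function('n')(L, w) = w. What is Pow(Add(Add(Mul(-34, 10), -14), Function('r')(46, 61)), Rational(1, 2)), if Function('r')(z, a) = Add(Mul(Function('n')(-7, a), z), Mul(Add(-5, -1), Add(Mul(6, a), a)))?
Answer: Mul(I, Pow(110, Rational(1, 2))) ≈ Mul(10.488, I)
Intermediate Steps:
Function('r')(z, a) = Add(Mul(-42, a), Mul(a, z)) (Function('r')(z, a) = Add(Mul(a, z), Mul(Add(-5, -1), Add(Mul(6, a), a))) = Add(Mul(a, z), Mul(-6, Mul(7, a))) = Add(Mul(a, z), Mul(-42, a)) = Add(Mul(-42, a), Mul(a, z)))
Pow(Add(Add(Mul(-34, 10), -14), Function('r')(46, 61)), Rational(1, 2)) = Pow(Add(Add(Mul(-34, 10), -14), Mul(61, Add(-42, 46))), Rational(1, 2)) = Pow(Add(Add(-340, -14), Mul(61, 4)), Rational(1, 2)) = Pow(Add(-354, 244), Rational(1, 2)) = Pow(-110, Rational(1, 2)) = Mul(I, Pow(110, Rational(1, 2)))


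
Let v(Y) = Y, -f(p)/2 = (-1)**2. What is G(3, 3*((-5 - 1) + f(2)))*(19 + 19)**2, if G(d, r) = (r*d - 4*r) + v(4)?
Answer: 40432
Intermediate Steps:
f(p) = -2 (f(p) = -2*(-1)**2 = -2*1 = -2)
G(d, r) = 4 - 4*r + d*r (G(d, r) = (r*d - 4*r) + 4 = (d*r - 4*r) + 4 = (-4*r + d*r) + 4 = 4 - 4*r + d*r)
G(3, 3*((-5 - 1) + f(2)))*(19 + 19)**2 = (4 - 12*((-5 - 1) - 2) + 3*(3*((-5 - 1) - 2)))*(19 + 19)**2 = (4 - 12*(-6 - 2) + 3*(3*(-6 - 2)))*38**2 = (4 - 12*(-8) + 3*(3*(-8)))*1444 = (4 - 4*(-24) + 3*(-24))*1444 = (4 + 96 - 72)*1444 = 28*1444 = 40432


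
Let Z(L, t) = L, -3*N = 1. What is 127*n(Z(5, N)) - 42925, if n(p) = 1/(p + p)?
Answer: -429123/10 ≈ -42912.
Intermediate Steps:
N = -1/3 (N = -1/3*1 = -1/3 ≈ -0.33333)
n(p) = 1/(2*p)
127*n(Z(5, N)) - 42925 = 127*((1/2)/5) - 42925 = 127*((1/2)*(1/5)) - 42925 = 127*(1/10) - 42925 = 127/10 - 42925 = -429123/10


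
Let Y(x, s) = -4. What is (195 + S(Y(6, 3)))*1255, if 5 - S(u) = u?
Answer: 256020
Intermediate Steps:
S(u) = 5 - u
(195 + S(Y(6, 3)))*1255 = (195 + (5 - 1*(-4)))*1255 = (195 + (5 + 4))*1255 = (195 + 9)*1255 = 204*1255 = 256020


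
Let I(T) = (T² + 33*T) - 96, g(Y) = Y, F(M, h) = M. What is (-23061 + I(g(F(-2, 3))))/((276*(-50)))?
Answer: 23219/13800 ≈ 1.6825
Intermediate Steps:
I(T) = -96 + T² + 33*T
(-23061 + I(g(F(-2, 3))))/((276*(-50))) = (-23061 + (-96 + (-2)² + 33*(-2)))/((276*(-50))) = (-23061 + (-96 + 4 - 66))/(-13800) = (-23061 - 158)*(-1/13800) = -23219*(-1/13800) = 23219/13800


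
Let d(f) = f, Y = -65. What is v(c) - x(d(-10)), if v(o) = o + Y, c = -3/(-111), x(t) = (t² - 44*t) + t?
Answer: -22014/37 ≈ -594.97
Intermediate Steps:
x(t) = t² - 43*t
c = 1/37 (c = -3*(-1/111) = 1/37 ≈ 0.027027)
v(o) = -65 + o (v(o) = o - 65 = -65 + o)
v(c) - x(d(-10)) = (-65 + 1/37) - (-10)*(-43 - 10) = -2404/37 - (-10)*(-53) = -2404/37 - 1*530 = -2404/37 - 530 = -22014/37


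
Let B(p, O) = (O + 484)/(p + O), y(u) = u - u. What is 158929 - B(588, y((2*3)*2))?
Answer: 23362442/147 ≈ 1.5893e+5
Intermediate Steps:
y(u) = 0
B(p, O) = (484 + O)/(O + p)
158929 - B(588, y((2*3)*2)) = 158929 - (484 + 0)/(0 + 588) = 158929 - 484/588 = 158929 - 1*121/147 = 158929 - 121/147 = 23362442/147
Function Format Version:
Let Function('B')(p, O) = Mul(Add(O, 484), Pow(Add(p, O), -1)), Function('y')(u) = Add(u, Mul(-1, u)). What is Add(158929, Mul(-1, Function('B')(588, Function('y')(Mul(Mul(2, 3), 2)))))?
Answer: Rational(23362442, 147) ≈ 1.5893e+5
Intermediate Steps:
Function('y')(u) = 0
Function('B')(p, O) = Mul(Pow(Add(O, p), -1), Add(484, O)) (Function('B')(p, O) = Mul(Add(484, O), Pow(Add(O, p), -1)) = Mul(Pow(Add(O, p), -1), Add(484, O)))
Add(158929, Mul(-1, Function('B')(588, Function('y')(Mul(Mul(2, 3), 2))))) = Add(158929, Mul(-1, Mul(Pow(Add(0, 588), -1), Add(484, 0)))) = Add(158929, Mul(-1, Mul(Pow(588, -1), 484))) = Add(158929, Mul(-1, Mul(Rational(1, 588), 484))) = Add(158929, Mul(-1, Rational(121, 147))) = Add(158929, Rational(-121, 147)) = Rational(23362442, 147)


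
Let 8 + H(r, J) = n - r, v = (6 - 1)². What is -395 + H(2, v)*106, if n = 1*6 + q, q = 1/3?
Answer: -2351/3 ≈ -783.67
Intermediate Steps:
v = 25 (v = 5² = 25)
q = ⅓ (q = 1*(⅓) = ⅓ ≈ 0.33333)
n = 19/3 (n = 1*6 + ⅓ = 6 + ⅓ = 19/3 ≈ 6.3333)
H(r, J) = -5/3 - r (H(r, J) = -8 + (19/3 - r) = -5/3 - r)
-395 + H(2, v)*106 = -395 + (-5/3 - 1*2)*106 = -395 + (-5/3 - 2)*106 = -395 - 11/3*106 = -395 - 1166/3 = -2351/3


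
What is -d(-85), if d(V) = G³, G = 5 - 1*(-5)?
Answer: -1000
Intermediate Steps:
G = 10 (G = 5 + 5 = 10)
d(V) = 1000 (d(V) = 10³ = 1000)
-d(-85) = -1*1000 = -1000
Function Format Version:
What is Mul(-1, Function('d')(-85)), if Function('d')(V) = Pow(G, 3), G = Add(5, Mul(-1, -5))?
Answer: -1000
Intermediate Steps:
G = 10 (G = Add(5, 5) = 10)
Function('d')(V) = 1000 (Function('d')(V) = Pow(10, 3) = 1000)
Mul(-1, Function('d')(-85)) = Mul(-1, 1000) = -1000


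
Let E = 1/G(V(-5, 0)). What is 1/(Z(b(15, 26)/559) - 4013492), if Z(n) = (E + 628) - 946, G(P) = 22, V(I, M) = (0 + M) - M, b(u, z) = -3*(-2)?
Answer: -22/88303819 ≈ -2.4914e-7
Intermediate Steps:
b(u, z) = 6
V(I, M) = 0 (V(I, M) = M - M = 0)
E = 1/22 ≈ 0.045455
Z(n) = -6995/22 (Z(n) = (1/22 + 628) - 946 = 13817/22 - 946 = -6995/22)
1/(Z(b(15, 26)/559) - 4013492) = 1/(-6995/22 - 4013492) = 1/(-88303819/22) = -22/88303819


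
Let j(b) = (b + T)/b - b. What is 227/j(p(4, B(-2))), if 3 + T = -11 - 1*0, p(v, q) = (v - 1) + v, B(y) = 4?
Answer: -227/8 ≈ -28.375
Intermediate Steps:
p(v, q) = -1 + 2*v (p(v, q) = (-1 + v) + v = -1 + 2*v)
T = -14 (T = -3 + (-11 - 1*0) = -3 + (-11 + 0) = -3 - 11 = -14)
j(b) = -b + (-14 + b)/b (j(b) = (b - 14)/b - b = (-14 + b)/b - b = -b + (-14 + b)/b)
227/j(p(4, B(-2))) = 227/(1 - (-1 + 2*4) - 14/(-1 + 2*4)) = 227/(1 - (-1 + 8) - 14/(-1 + 8)) = 227/(1 - 1*7 - 14/7) = 227/(1 - 7 - 14*⅐) = 227/(1 - 7 - 2) = 227/(-8) = 227*(-⅛) = -227/8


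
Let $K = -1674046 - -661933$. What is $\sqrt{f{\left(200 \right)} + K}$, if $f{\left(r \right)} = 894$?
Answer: $i \sqrt{1011219} \approx 1005.6 i$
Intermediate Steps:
$K = -1012113$ ($K = -1674046 + 661933 = -1012113$)
$\sqrt{f{\left(200 \right)} + K} = \sqrt{894 - 1012113} = \sqrt{-1011219} = i \sqrt{1011219}$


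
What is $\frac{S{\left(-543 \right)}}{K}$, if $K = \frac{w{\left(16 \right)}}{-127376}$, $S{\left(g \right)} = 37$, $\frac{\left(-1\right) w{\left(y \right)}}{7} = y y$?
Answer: $\frac{294557}{112} \approx 2630.0$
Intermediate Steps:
$w{\left(y \right)} = - 7 y^{2}$ ($w{\left(y \right)} = - 7 y y = - 7 y^{2}$)
$K = \frac{112}{7961}$ ($K = \frac{\left(-7\right) 16^{2}}{-127376} = \left(-7\right) 256 \left(- \frac{1}{127376}\right) = \left(-1792\right) \left(- \frac{1}{127376}\right) = \frac{112}{7961} \approx 0.014069$)
$\frac{S{\left(-543 \right)}}{K} = \frac{37}{\frac{112}{7961}} = 37 \cdot \frac{7961}{112} = \frac{294557}{112}$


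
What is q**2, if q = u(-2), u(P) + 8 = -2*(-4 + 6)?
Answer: 144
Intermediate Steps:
u(P) = -12 (u(P) = -8 - 2*(-4 + 6) = -8 - 2*2 = -8 - 4 = -12)
q = -12
q**2 = (-12)**2 = 144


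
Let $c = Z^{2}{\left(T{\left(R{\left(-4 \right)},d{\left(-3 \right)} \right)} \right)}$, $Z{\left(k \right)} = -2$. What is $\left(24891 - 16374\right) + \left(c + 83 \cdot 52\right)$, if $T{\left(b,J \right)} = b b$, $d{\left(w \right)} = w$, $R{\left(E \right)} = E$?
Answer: $12837$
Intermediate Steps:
$T{\left(b,J \right)} = b^{2}$
$c = 4$ ($c = \left(-2\right)^{2} = 4$)
$\left(24891 - 16374\right) + \left(c + 83 \cdot 52\right) = \left(24891 - 16374\right) + \left(4 + 83 \cdot 52\right) = 8517 + \left(4 + 4316\right) = 8517 + 4320 = 12837$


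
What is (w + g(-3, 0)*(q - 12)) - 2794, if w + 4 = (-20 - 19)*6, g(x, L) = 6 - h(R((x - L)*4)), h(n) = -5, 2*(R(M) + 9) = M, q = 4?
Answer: -3120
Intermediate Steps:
R(M) = -9 + M/2
g(x, L) = 11 (g(x, L) = 6 - 1*(-5) = 6 + 5 = 11)
w = -238 (w = -4 + (-20 - 19)*6 = -4 - 39*6 = -4 - 234 = -238)
(w + g(-3, 0)*(q - 12)) - 2794 = (-238 + 11*(4 - 12)) - 2794 = (-238 + 11*(-8)) - 2794 = (-238 - 88) - 2794 = -326 - 2794 = -3120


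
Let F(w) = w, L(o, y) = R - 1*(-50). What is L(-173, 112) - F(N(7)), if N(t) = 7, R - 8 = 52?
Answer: 103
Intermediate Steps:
R = 60 (R = 8 + 52 = 60)
L(o, y) = 110 (L(o, y) = 60 - 1*(-50) = 60 + 50 = 110)
L(-173, 112) - F(N(7)) = 110 - 1*7 = 110 - 7 = 103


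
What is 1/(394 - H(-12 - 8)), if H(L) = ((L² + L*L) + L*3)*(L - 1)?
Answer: 1/15934 ≈ 6.2759e-5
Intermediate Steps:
H(L) = (-1 + L)*(2*L² + 3*L) (H(L) = ((L² + L²) + 3*L)*(-1 + L) = (2*L² + 3*L)*(-1 + L) = (-1 + L)*(2*L² + 3*L))
1/(394 - H(-12 - 8)) = 1/(394 - (-12 - 8)*(-3 + (-12 - 8) + 2*(-12 - 8)²)) = 1/(394 - (-20)*(-3 - 20 + 2*(-20)²)) = 1/(394 - (-20)*(-3 - 20 + 2*400)) = 1/(394 - (-20)*(-3 - 20 + 800)) = 1/(394 - (-20)*777) = 1/(394 - 1*(-15540)) = 1/(394 + 15540) = 1/15934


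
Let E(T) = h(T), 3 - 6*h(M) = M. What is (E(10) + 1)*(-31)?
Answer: 31/6 ≈ 5.1667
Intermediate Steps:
h(M) = ½ - M/6
E(T) = ½ - T/6
(E(10) + 1)*(-31) = ((½ - ⅙*10) + 1)*(-31) = ((½ - 5/3) + 1)*(-31) = (-7/6 + 1)*(-31) = -⅙*(-31) = 31/6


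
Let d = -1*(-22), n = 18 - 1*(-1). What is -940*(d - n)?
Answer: -2820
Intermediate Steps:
n = 19 (n = 18 + 1 = 19)
d = 22
-940*(d - n) = -940*(22 - 1*19) = -940*(22 - 19) = -940*3 = -2820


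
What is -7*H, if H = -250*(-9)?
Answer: -15750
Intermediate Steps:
H = 2250
-7*H = -7*2250 = -15750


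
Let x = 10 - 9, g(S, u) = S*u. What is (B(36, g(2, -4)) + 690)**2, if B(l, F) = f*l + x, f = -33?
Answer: 247009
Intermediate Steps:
x = 1
B(l, F) = 1 - 33*l (B(l, F) = -33*l + 1 = 1 - 33*l)
(B(36, g(2, -4)) + 690)**2 = ((1 - 33*36) + 690)**2 = ((1 - 1188) + 690)**2 = (-1187 + 690)**2 = (-497)**2 = 247009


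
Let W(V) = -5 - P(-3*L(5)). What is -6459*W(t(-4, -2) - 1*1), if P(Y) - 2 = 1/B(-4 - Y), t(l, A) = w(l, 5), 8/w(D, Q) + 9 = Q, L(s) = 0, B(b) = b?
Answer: 174393/4 ≈ 43598.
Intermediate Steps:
w(D, Q) = 8/(-9 + Q)
t(l, A) = -2 (t(l, A) = 8/(-9 + 5) = 8/(-4) = 8*(-1/4) = -2)
P(Y) = 2 + 1/(-4 - Y)
W(V) = -27/4 (W(V) = -5 - (7 + 2*(-3*0))/(4 - 3*0) = -5 - (7 + 2*0)/(4 + 0) = -5 - (7 + 0)/4 = -5 - 7/4 = -27/4)
-6459*W(t(-4, -2) - 1*1) = -6459*(-27/4) = 174393/4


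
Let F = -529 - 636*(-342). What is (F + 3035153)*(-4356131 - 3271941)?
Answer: -24807527561792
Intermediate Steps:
F = 216983 (F = -529 + 217512 = 216983)
(F + 3035153)*(-4356131 - 3271941) = (216983 + 3035153)*(-4356131 - 3271941) = 3252136*(-7628072) = -24807527561792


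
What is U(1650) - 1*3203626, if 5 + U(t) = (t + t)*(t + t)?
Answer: 7686369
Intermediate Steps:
U(t) = -5 + 4*t**2 (U(t) = -5 + (t + t)*(t + t) = -5 + (2*t)*(2*t) = -5 + 4*t**2)
U(1650) - 1*3203626 = (-5 + 4*1650**2) - 1*3203626 = (-5 + 4*2722500) - 3203626 = (-5 + 10890000) - 3203626 = 10889995 - 3203626 = 7686369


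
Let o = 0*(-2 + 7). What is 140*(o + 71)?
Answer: 9940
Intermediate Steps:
o = 0 (o = 0*5 = 0)
140*(o + 71) = 140*(0 + 71) = 140*71 = 9940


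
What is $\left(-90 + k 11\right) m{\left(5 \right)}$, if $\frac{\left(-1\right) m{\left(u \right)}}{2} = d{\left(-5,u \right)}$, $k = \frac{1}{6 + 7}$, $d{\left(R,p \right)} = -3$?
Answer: $- \frac{6954}{13} \approx -534.92$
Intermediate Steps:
$k = \frac{1}{13} \approx 0.076923$
$m{\left(u \right)} = 6$ ($m{\left(u \right)} = \left(-2\right) \left(-3\right) = 6$)
$\left(-90 + k 11\right) m{\left(5 \right)} = \left(-90 + \frac{1}{13} \cdot 11\right) 6 = \left(-90 + \frac{11}{13}\right) 6 = \left(- \frac{1159}{13}\right) 6 = - \frac{6954}{13}$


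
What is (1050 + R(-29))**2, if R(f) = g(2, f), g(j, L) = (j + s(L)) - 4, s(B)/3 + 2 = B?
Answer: 912025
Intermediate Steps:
s(B) = -6 + 3*B
g(j, L) = -10 + j + 3*L (g(j, L) = (j + (-6 + 3*L)) - 4 = (-6 + j + 3*L) - 4 = -10 + j + 3*L)
R(f) = -8 + 3*f (R(f) = -10 + 2 + 3*f = -8 + 3*f)
(1050 + R(-29))**2 = (1050 + (-8 + 3*(-29)))**2 = (1050 + (-8 - 87))**2 = (1050 - 95)**2 = 955**2 = 912025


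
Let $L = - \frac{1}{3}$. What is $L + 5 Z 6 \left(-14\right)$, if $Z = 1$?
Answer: $- \frac{1261}{3} \approx -420.33$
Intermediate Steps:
$L = - \frac{1}{3}$ ($L = \left(-1\right) \frac{1}{3} = - \frac{1}{3} \approx -0.33333$)
$L + 5 Z 6 \left(-14\right) = - \frac{1}{3} + 5 \cdot 1 \cdot 6 \left(-14\right) = - \frac{1}{3} + 5 \cdot 6 \left(-14\right) = - \frac{1}{3} + 30 \left(-14\right) = - \frac{1}{3} - 420 = - \frac{1261}{3}$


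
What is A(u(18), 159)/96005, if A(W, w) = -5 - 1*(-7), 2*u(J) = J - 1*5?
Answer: 2/96005 ≈ 2.0832e-5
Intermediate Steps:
u(J) = -5/2 + J/2 (u(J) = (J - 1*5)/2 = (J - 5)/2 = (-5 + J)/2 = -5/2 + J/2)
A(W, w) = 2 (A(W, w) = -5 + 7 = 2)
A(u(18), 159)/96005 = 2/96005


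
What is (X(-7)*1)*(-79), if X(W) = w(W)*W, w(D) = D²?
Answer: 27097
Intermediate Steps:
X(W) = W³ (X(W) = W²*W = W³)
(X(-7)*1)*(-79) = ((-7)³*1)*(-79) = -343*1*(-79) = -343*(-79) = 27097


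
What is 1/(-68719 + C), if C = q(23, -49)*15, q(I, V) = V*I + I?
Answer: -1/85279 ≈ -1.1726e-5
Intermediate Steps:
q(I, V) = I + I*V (q(I, V) = I*V + I = I + I*V)
C = -16560 (C = (23*(1 - 49))*15 = (23*(-48))*15 = -1104*15 = -16560)
1/(-68719 + C) = 1/(-68719 - 16560) = 1/(-85279) = -1/85279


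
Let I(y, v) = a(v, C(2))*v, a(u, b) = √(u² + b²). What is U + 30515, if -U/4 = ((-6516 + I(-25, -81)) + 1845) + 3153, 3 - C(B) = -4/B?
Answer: 36587 + 324*√6586 ≈ 62881.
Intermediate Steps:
C(B) = 3 + 4/B (C(B) = 3 - (-4)/B = 3 + 4/B)
a(u, b) = √(b² + u²)
I(y, v) = v*√(25 + v²) (I(y, v) = √((3 + 4/2)² + v²)*v = √((3 + 4*(½))² + v²)*v = √((3 + 2)² + v²)*v = √(5² + v²)*v = √(25 + v²)*v = v*√(25 + v²))
U = 6072 + 324*√6586 (U = -4*(((-6516 - 81*√(25 + (-81)²)) + 1845) + 3153) = -4*(((-6516 - 81*√(25 + 6561)) + 1845) + 3153) = -4*(((-6516 - 81*√6586) + 1845) + 3153) = -4*((-4671 - 81*√6586) + 3153) = -4*(-1518 - 81*√6586) = 6072 + 324*√6586 ≈ 32366.)
U + 30515 = (6072 + 324*√6586) + 30515 = 36587 + 324*√6586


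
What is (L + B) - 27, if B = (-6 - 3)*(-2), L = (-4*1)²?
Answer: 7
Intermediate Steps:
L = 16 (L = (-4)² = 16)
B = 18 (B = -9*(-2) = 18)
(L + B) - 27 = (16 + 18) - 27 = 34 - 27 = 7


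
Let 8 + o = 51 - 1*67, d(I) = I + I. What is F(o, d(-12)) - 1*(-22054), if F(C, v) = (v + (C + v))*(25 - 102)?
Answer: 27598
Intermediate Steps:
d(I) = 2*I
o = -24 (o = -8 + (51 - 1*67) = -8 + (51 - 67) = -8 - 16 = -24)
F(C, v) = -154*v - 77*C (F(C, v) = (C + 2*v)*(-77) = -154*v - 77*C)
F(o, d(-12)) - 1*(-22054) = (-308*(-12) - 77*(-24)) - 1*(-22054) = (-154*(-24) + 1848) + 22054 = (3696 + 1848) + 22054 = 5544 + 22054 = 27598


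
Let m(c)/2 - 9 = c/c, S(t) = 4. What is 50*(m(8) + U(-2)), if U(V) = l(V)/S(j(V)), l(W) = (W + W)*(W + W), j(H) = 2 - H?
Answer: 1200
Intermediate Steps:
m(c) = 20 (m(c) = 18 + 2*(c/c) = 18 + 2*1 = 18 + 2 = 20)
l(W) = 4*W² (l(W) = (2*W)*(2*W) = 4*W²)
U(V) = V² (U(V) = (4*V²)/4 = (4*V²)*(¼) = V²)
50*(m(8) + U(-2)) = 50*(20 + (-2)²) = 50*(20 + 4) = 50*24 = 1200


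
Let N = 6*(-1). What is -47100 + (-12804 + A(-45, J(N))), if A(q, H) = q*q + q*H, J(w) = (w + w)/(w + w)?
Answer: -57924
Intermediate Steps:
N = -6
J(w) = 1 (J(w) = (2*w)/((2*w)) = (2*w)*(1/(2*w)) = 1)
A(q, H) = q**2 + H*q
-47100 + (-12804 + A(-45, J(N))) = -47100 + (-12804 - 45*(1 - 45)) = -47100 + (-12804 - 45*(-44)) = -47100 + (-12804 + 1980) = -47100 - 10824 = -57924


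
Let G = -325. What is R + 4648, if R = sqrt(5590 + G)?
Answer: 4648 + 9*sqrt(65) ≈ 4720.6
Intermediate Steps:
R = 9*sqrt(65) (R = sqrt(5590 - 325) = sqrt(5265) = 9*sqrt(65) ≈ 72.560)
R + 4648 = 9*sqrt(65) + 4648 = 4648 + 9*sqrt(65)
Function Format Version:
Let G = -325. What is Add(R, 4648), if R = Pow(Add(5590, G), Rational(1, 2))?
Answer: Add(4648, Mul(9, Pow(65, Rational(1, 2)))) ≈ 4720.6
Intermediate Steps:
R = Mul(9, Pow(65, Rational(1, 2))) (R = Pow(Add(5590, -325), Rational(1, 2)) = Pow(5265, Rational(1, 2)) = Mul(9, Pow(65, Rational(1, 2))) ≈ 72.560)
Add(R, 4648) = Add(Mul(9, Pow(65, Rational(1, 2))), 4648) = Add(4648, Mul(9, Pow(65, Rational(1, 2))))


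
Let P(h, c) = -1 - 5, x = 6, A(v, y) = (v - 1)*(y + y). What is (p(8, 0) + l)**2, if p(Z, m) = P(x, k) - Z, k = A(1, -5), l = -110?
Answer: 15376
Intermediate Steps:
A(v, y) = 2*y*(-1 + v) (A(v, y) = (-1 + v)*(2*y) = 2*y*(-1 + v))
k = 0 (k = 2*(-5)*(-1 + 1) = 2*(-5)*0 = 0)
P(h, c) = -6
p(Z, m) = -6 - Z
(p(8, 0) + l)**2 = ((-6 - 1*8) - 110)**2 = ((-6 - 8) - 110)**2 = (-14 - 110)**2 = (-124)**2 = 15376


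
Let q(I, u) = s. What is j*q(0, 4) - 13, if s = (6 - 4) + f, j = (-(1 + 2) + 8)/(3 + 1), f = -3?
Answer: -57/4 ≈ -14.250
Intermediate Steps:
j = 5/4 (j = (-1*3 + 8)/4 = (-3 + 8)*(¼) = 5*(¼) = 5/4 ≈ 1.2500)
s = -1 (s = (6 - 4) - 3 = 2 - 3 = -1)
q(I, u) = -1
j*q(0, 4) - 13 = (5/4)*(-1) - 13 = -5/4 - 13 = -57/4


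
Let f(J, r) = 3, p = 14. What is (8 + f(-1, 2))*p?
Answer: 154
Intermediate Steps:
(8 + f(-1, 2))*p = (8 + 3)*14 = 11*14 = 154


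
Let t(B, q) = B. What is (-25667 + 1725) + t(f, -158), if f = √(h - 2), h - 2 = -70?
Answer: -23942 + I*√70 ≈ -23942.0 + 8.3666*I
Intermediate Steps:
h = -68 (h = 2 - 70 = -68)
f = I*√70 (f = √(-68 - 2) = √(-70) = I*√70 ≈ 8.3666*I)
(-25667 + 1725) + t(f, -158) = (-25667 + 1725) + I*√70 = -23942 + I*√70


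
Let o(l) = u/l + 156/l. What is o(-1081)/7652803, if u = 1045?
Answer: -1201/8272680043 ≈ -1.4518e-7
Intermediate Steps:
o(l) = 1201/l (o(l) = 1045/l + 156/l = 1201/l)
o(-1081)/7652803 = (1201/(-1081))/7652803 = (1201*(-1/1081))*(1/7652803) = -1201/1081*1/7652803 = -1201/8272680043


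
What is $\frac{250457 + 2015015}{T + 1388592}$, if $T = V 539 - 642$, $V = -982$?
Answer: $\frac{566368}{214663} \approx 2.6384$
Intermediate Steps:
$T = -529940$ ($T = \left(-982\right) 539 - 642 = -529298 - 642 = -529940$)
$\frac{250457 + 2015015}{T + 1388592} = \frac{250457 + 2015015}{-529940 + 1388592} = \frac{2265472}{858652} = 2265472 \cdot \frac{1}{858652} = \frac{566368}{214663}$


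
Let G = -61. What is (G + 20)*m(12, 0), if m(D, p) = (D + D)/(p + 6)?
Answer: -164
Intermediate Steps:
m(D, p) = 2*D/(6 + p) (m(D, p) = (2*D)/(6 + p) = 2*D/(6 + p))
(G + 20)*m(12, 0) = (-61 + 20)*(2*12/(6 + 0)) = -82*12/6 = -41*4 = -164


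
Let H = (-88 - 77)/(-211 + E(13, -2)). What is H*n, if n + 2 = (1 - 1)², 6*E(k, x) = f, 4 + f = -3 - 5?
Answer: -110/71 ≈ -1.5493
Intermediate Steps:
f = -12 (f = -4 + (-3 - 5) = -4 - 8 = -12)
E(k, x) = -2 (E(k, x) = (⅙)*(-12) = -2)
H = 55/71 (H = (-88 - 77)/(-211 - 2) = -165/(-213) = -165*(-1/213) = 55/71 ≈ 0.77465)
n = -2 (n = -2 + (1 - 1)² = -2 + 0² = -2 + 0 = -2)
H*n = (55/71)*(-2) = -110/71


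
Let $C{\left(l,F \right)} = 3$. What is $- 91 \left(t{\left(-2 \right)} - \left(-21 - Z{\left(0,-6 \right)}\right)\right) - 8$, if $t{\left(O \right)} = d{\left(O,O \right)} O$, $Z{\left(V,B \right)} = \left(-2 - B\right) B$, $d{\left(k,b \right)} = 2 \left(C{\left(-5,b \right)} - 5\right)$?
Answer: $-463$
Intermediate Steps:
$d{\left(k,b \right)} = -4$ ($d{\left(k,b \right)} = 2 \left(3 - 5\right) = 2 \left(-2\right) = -4$)
$Z{\left(V,B \right)} = B \left(-2 - B\right)$
$t{\left(O \right)} = - 4 O$
$- 91 \left(t{\left(-2 \right)} - \left(-21 - Z{\left(0,-6 \right)}\right)\right) - 8 = - 91 \left(\left(-4\right) \left(-2\right) - \left(-21 - \left(-1\right) \left(-6\right) \left(2 - 6\right)\right)\right) - 8 = - 91 \left(8 - \left(-21 - \left(-1\right) \left(-6\right) \left(-4\right)\right)\right) - 8 = - 91 \left(8 - \left(-21 - -24\right)\right) - 8 = - 91 \left(8 - \left(-21 + 24\right)\right) - 8 = - 91 \left(8 - 3\right) - 8 = \left(-91\right) 5 - 8 = -455 - 8 = -463$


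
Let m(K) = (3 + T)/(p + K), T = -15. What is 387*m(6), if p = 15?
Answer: -1548/7 ≈ -221.14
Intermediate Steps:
m(K) = -12/(15 + K) (m(K) = (3 - 15)/(15 + K) = -12/(15 + K))
387*m(6) = 387*(-12/(15 + 6)) = 387*(-12/21) = 387*(-12*1/21) = 387*(-4/7) = -1548/7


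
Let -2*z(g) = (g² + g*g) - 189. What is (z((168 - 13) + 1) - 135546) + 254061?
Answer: 188547/2 ≈ 94274.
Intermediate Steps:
z(g) = 189/2 - g² (z(g) = -((g² + g*g) - 189)/2 = -((g² + g²) - 189)/2 = -(2*g² - 189)/2 = -(-189 + 2*g²)/2 = 189/2 - g²)
(z((168 - 13) + 1) - 135546) + 254061 = ((189/2 - ((168 - 13) + 1)²) - 135546) + 254061 = ((189/2 - (155 + 1)²) - 135546) + 254061 = ((189/2 - 1*156²) - 135546) + 254061 = ((189/2 - 1*24336) - 135546) + 254061 = ((189/2 - 24336) - 135546) + 254061 = (-48483/2 - 135546) + 254061 = -319575/2 + 254061 = 188547/2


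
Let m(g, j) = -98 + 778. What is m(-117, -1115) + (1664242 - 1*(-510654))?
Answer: 2175576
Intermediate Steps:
m(g, j) = 680
m(-117, -1115) + (1664242 - 1*(-510654)) = 680 + (1664242 - 1*(-510654)) = 680 + (1664242 + 510654) = 680 + 2174896 = 2175576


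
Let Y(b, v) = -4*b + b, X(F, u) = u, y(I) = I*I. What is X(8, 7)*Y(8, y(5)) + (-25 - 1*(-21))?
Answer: -172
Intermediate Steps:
y(I) = I²
Y(b, v) = -3*b
X(8, 7)*Y(8, y(5)) + (-25 - 1*(-21)) = 7*(-3*8) + (-25 - 1*(-21)) = 7*(-24) + (-25 + 21) = -168 - 4 = -172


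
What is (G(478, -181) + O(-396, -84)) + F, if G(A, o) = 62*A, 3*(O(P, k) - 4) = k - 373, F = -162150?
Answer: -397987/3 ≈ -1.3266e+5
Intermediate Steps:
O(P, k) = -361/3 + k/3 (O(P, k) = 4 + (k - 373)/3 = 4 + (-373 + k)/3 = 4 + (-373/3 + k/3) = -361/3 + k/3)
(G(478, -181) + O(-396, -84)) + F = (62*478 + (-361/3 + (⅓)*(-84))) - 162150 = (29636 + (-361/3 - 28)) - 162150 = (29636 - 445/3) - 162150 = 88463/3 - 162150 = -397987/3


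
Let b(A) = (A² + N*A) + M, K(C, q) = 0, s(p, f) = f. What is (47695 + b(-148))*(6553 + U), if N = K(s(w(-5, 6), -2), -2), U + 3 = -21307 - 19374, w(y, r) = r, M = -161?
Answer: -2369988378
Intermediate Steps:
U = -40684 (U = -3 + (-21307 - 19374) = -3 - 40681 = -40684)
N = 0
b(A) = -161 + A² (b(A) = (A² + 0*A) - 161 = (A² + 0) - 161 = A² - 161 = -161 + A²)
(47695 + b(-148))*(6553 + U) = (47695 + (-161 + (-148)²))*(6553 - 40684) = (47695 + (-161 + 21904))*(-34131) = (47695 + 21743)*(-34131) = 69438*(-34131) = -2369988378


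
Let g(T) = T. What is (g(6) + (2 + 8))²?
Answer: 256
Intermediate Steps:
(g(6) + (2 + 8))² = (6 + (2 + 8))² = (6 + 10)² = 16² = 256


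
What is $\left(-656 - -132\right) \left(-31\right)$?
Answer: $16244$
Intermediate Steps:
$\left(-656 - -132\right) \left(-31\right) = \left(-656 + 132\right) \left(-31\right) = \left(-524\right) \left(-31\right) = 16244$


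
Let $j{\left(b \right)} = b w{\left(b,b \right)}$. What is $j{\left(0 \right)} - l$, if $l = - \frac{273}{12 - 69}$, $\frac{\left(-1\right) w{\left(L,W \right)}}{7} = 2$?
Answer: $- \frac{91}{19} \approx -4.7895$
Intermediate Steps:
$w{\left(L,W \right)} = -14$ ($w{\left(L,W \right)} = \left(-7\right) 2 = -14$)
$j{\left(b \right)} = - 14 b$ ($j{\left(b \right)} = b \left(-14\right) = - 14 b$)
$l = \frac{91}{19}$ ($l = - \frac{273}{12 - 69} = - \frac{273}{-57} = \left(-273\right) \left(- \frac{1}{57}\right) = \frac{91}{19} \approx 4.7895$)
$j{\left(0 \right)} - l = \left(-14\right) 0 - \frac{91}{19} = 0 - \frac{91}{19} = - \frac{91}{19}$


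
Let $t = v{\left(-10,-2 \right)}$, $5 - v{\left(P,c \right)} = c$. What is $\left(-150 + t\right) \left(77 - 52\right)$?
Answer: $-3575$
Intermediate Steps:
$v{\left(P,c \right)} = 5 - c$
$t = 7$ ($t = 5 - -2 = 5 + 2 = 7$)
$\left(-150 + t\right) \left(77 - 52\right) = \left(-150 + 7\right) \left(77 - 52\right) = \left(-143\right) 25 = -3575$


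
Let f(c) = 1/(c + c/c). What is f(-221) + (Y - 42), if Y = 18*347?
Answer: 1364879/220 ≈ 6204.0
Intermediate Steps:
Y = 6246
f(c) = 1/(1 + c) (f(c) = 1/(c + 1) = 1/(1 + c))
f(-221) + (Y - 42) = 1/(1 - 221) + (6246 - 42) = 1/(-220) + 6204 = -1/220 + 6204 = 1364879/220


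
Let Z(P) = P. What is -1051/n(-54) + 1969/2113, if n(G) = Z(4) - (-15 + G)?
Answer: -2077026/154249 ≈ -13.465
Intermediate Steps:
n(G) = 19 - G (n(G) = 4 - (-15 + G) = 4 + (15 - G) = 19 - G)
-1051/n(-54) + 1969/2113 = -1051/(19 - 1*(-54)) + 1969/2113 = -1051/(19 + 54) + 1969*(1/2113) = -1051/73 + 1969/2113 = -2077026/154249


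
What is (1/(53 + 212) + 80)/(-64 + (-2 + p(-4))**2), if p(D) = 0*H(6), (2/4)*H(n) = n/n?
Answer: -7067/5300 ≈ -1.3334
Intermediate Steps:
H(n) = 2 (H(n) = 2*(n/n) = 2*1 = 2)
p(D) = 0 (p(D) = 0*2 = 0)
(1/(53 + 212) + 80)/(-64 + (-2 + p(-4))**2) = (1/(53 + 212) + 80)/(-64 + (-2 + 0)**2) = (1/265 + 80)/(-64 + (-2)**2) = (1/265 + 80)/(-64 + 4) = (21201/265)/(-60) = (21201/265)*(-1/60) = -7067/5300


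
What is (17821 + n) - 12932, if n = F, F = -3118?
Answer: 1771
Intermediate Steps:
n = -3118
(17821 + n) - 12932 = (17821 - 3118) - 12932 = 14703 - 12932 = 1771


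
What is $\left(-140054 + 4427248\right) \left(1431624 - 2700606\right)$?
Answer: $-5440372016508$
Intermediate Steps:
$\left(-140054 + 4427248\right) \left(1431624 - 2700606\right) = 4287194 \left(1431624 - 2700606\right) = 4287194 \left(-1268982\right) = -5440372016508$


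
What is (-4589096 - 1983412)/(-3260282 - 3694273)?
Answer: 2190836/2318185 ≈ 0.94507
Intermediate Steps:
(-4589096 - 1983412)/(-3260282 - 3694273) = -6572508/(-6954555) = -6572508*(-1/6954555) = 2190836/2318185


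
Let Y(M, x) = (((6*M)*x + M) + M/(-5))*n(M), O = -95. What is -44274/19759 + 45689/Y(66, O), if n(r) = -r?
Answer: -544358725469/244955800584 ≈ -2.2223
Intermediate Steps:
Y(M, x) = -M*(4*M/5 + 6*M*x) (Y(M, x) = (((6*M)*x + M) + M/(-5))*(-M) = ((6*M*x + M) + M*(-1/5))*(-M) = ((M + 6*M*x) - M/5)*(-M) = (4*M/5 + 6*M*x)*(-M) = -M*(4*M/5 + 6*M*x))
-44274/19759 + 45689/Y(66, O) = -44274/19759 + 45689/((66**2*(-4/5 - 6*(-95)))) = -44274*1/19759 + 45689/((4356*(-4/5 + 570))) = -44274/19759 + 45689/((4356*(2846/5))) = -44274/19759 + 45689/(12397176/5) = -44274/19759 + 45689*(5/12397176) = -44274/19759 + 228445/12397176 = -544358725469/244955800584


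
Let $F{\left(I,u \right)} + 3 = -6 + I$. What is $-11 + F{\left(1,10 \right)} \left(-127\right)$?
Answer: $1005$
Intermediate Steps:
$F{\left(I,u \right)} = -9 + I$ ($F{\left(I,u \right)} = -3 + \left(-6 + I\right) = -9 + I$)
$-11 + F{\left(1,10 \right)} \left(-127\right) = -11 + \left(-9 + 1\right) \left(-127\right) = -11 - -1016 = -11 + 1016 = 1005$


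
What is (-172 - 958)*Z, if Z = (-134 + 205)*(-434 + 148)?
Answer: 22945780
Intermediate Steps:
Z = -20306 (Z = 71*(-286) = -20306)
(-172 - 958)*Z = (-172 - 958)*(-20306) = -1130*(-20306) = 22945780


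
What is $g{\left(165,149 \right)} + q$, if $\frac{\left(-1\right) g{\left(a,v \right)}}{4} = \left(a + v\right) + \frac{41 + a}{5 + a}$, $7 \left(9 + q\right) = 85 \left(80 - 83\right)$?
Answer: $- \frac{777234}{595} \approx -1306.3$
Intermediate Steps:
$q = - \frac{318}{7}$ ($q = -9 + \frac{85 \left(80 - 83\right)}{7} = -9 + \frac{85 \left(-3\right)}{7} = -9 + \frac{1}{7} \left(-255\right) = -9 - \frac{255}{7} = - \frac{318}{7} \approx -45.429$)
$g{\left(a,v \right)} = - 4 a - 4 v - \frac{4 \left(41 + a\right)}{5 + a}$ ($g{\left(a,v \right)} = - 4 \left(\left(a + v\right) + \frac{41 + a}{5 + a}\right) = - 4 \left(a + v + \frac{41 + a}{5 + a}\right) = - 4 a - 4 v - \frac{4 \left(41 + a\right)}{5 + a}$)
$g{\left(165,149 \right)} + q = \frac{4 \left(-41 - 165^{2} - 990 - 745 - 165 \cdot 149\right)}{5 + 165} - \frac{318}{7} = \frac{4 \left(-41 - 27225 - 990 - 745 - 24585\right)}{170} - \frac{318}{7} = 4 \cdot \frac{1}{170} \left(-41 - 27225 - 990 - 745 - 24585\right) - \frac{318}{7} = 4 \cdot \frac{1}{170} \left(-53586\right) - \frac{318}{7} = - \frac{107172}{85} - \frac{318}{7} = - \frac{777234}{595}$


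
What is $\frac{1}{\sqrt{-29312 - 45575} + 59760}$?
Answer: $\frac{59760}{3571332487} - \frac{i \sqrt{74887}}{3571332487} \approx 1.6733 \cdot 10^{-5} - 7.6625 \cdot 10^{-8} i$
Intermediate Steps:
$\frac{1}{\sqrt{-29312 - 45575} + 59760} = \frac{1}{\sqrt{-74887} + 59760} = \frac{1}{i \sqrt{74887} + 59760} = \frac{1}{59760 + i \sqrt{74887}}$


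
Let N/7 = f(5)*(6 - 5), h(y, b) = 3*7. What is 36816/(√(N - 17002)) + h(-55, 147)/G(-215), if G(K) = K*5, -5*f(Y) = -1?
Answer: -21/1075 - 36816*I*√425015/85003 ≈ -0.019535 - 282.36*I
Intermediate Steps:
h(y, b) = 21
f(Y) = ⅕ (f(Y) = -⅕*(-1) = ⅕)
N = 7/5 (N = 7*((6 - 5)/5) = 7*((⅕)*1) = 7*(⅕) = 7/5 ≈ 1.4000)
G(K) = 5*K
36816/(√(N - 17002)) + h(-55, 147)/G(-215) = 36816/(√(7/5 - 17002)) + 21/((5*(-215))) = 36816/(√(-85003/5)) + 21/(-1075) = 36816/((I*√425015/5)) + 21*(-1/1075) = 36816*(-I*√425015/85003) - 21/1075 = -36816*I*√425015/85003 - 21/1075 = -21/1075 - 36816*I*√425015/85003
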